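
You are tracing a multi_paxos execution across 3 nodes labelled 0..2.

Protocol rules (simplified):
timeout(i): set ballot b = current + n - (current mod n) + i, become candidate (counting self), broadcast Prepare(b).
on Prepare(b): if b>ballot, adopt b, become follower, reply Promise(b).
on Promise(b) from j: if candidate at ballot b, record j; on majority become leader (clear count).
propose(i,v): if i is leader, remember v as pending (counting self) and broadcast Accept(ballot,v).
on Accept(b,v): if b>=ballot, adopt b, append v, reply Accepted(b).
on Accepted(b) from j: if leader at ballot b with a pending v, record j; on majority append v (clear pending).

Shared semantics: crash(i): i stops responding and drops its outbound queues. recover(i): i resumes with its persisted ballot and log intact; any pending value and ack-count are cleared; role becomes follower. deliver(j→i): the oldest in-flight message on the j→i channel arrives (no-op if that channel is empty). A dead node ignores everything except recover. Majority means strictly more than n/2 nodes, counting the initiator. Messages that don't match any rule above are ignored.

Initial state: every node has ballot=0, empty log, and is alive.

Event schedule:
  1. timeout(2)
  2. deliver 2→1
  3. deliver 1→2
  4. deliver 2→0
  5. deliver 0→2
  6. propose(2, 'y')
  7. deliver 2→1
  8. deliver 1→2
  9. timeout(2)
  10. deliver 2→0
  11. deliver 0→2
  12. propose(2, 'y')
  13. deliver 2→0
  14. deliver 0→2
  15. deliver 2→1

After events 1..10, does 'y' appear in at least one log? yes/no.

1. timeout(2):  <2:cand b5 ->
2. deliver 2→1:  <1:foll b5 ->
3. deliver 1→2:  <2:lead b5 ->
4. deliver 2→0:  <0:foll b5 ->
5. deliver 0→2:  nop
6. propose(2,'y'):  nop
7. deliver 2→1:  <1:foll b5 y>
8. deliver 1→2:  <2:lead b5 y>
9. timeout(2):  <2:cand b8 y>
10. deliver 2→0:  <0:foll b5 y>

yes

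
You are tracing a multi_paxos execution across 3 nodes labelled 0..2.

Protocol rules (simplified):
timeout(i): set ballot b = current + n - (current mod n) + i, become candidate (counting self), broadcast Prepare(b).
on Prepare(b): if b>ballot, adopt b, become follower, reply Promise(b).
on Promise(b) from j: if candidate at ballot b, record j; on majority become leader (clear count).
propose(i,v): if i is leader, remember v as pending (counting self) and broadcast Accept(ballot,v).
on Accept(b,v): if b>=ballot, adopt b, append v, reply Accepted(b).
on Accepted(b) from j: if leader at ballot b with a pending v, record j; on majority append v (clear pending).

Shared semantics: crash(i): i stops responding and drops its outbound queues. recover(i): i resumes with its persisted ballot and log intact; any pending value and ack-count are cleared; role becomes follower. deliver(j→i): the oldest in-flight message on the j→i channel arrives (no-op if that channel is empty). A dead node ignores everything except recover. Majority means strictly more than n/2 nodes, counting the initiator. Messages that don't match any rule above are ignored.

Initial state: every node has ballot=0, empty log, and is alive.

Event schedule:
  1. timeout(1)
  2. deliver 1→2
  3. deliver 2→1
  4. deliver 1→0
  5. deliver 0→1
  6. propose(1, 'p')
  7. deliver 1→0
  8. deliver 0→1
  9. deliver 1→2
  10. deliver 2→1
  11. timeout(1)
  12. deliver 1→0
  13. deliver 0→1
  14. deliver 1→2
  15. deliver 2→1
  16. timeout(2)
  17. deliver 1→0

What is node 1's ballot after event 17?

[1] timeout(1) → N1(cand b4 [-])
[2] deliver 1→2 → N2(foll b4 [-])
[3] deliver 2→1 → N1(lead b4 [-])
[4] deliver 1→0 → N0(foll b4 [-])
[5] deliver 0→1 → ∅
[6] propose(1,'p') → ∅
[7] deliver 1→0 → N0(foll b4 [p])
[8] deliver 0→1 → N1(lead b4 [p])
[9] deliver 1→2 → N2(foll b4 [p])
[10] deliver 2→1 → ∅
[11] timeout(1) → N1(cand b7 [p])
[12] deliver 1→0 → N0(foll b7 [p])
[13] deliver 0→1 → N1(lead b7 [p])
[14] deliver 1→2 → N2(foll b7 [p])
[15] deliver 2→1 → ∅
[16] timeout(2) → N2(cand b11 [p])
[17] deliver 1→0 → ∅

7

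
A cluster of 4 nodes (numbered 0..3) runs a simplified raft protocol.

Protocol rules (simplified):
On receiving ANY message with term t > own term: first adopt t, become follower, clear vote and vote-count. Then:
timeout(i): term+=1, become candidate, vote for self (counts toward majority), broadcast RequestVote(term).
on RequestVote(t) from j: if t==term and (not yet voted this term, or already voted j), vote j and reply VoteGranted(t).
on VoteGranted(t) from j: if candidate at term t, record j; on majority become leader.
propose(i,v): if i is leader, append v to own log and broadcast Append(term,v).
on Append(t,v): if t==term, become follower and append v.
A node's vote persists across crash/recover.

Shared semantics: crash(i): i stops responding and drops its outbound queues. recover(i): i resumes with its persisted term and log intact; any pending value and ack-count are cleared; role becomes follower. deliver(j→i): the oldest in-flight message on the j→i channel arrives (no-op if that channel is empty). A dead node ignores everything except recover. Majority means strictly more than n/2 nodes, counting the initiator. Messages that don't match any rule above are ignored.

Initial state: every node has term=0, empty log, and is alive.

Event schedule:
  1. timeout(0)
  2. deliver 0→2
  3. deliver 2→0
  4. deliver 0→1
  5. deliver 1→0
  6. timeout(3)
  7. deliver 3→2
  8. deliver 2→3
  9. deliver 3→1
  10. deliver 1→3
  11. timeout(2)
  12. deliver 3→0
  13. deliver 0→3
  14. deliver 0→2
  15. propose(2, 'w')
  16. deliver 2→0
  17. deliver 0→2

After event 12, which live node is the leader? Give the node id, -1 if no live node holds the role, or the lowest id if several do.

0

[1] timeout(0) → N0(cand t1 [-])
[2] deliver 0→2 → N2(foll t1 [-])
[3] deliver 2→0 → ∅
[4] deliver 0→1 → N1(foll t1 [-])
[5] deliver 1→0 → N0(lead t1 [-])
[6] timeout(3) → N3(cand t1 [-])
[7] deliver 3→2 → ∅
[8] deliver 2→3 → ∅
[9] deliver 3→1 → ∅
[10] deliver 1→3 → ∅
[11] timeout(2) → N2(cand t2 [-])
[12] deliver 3→0 → ∅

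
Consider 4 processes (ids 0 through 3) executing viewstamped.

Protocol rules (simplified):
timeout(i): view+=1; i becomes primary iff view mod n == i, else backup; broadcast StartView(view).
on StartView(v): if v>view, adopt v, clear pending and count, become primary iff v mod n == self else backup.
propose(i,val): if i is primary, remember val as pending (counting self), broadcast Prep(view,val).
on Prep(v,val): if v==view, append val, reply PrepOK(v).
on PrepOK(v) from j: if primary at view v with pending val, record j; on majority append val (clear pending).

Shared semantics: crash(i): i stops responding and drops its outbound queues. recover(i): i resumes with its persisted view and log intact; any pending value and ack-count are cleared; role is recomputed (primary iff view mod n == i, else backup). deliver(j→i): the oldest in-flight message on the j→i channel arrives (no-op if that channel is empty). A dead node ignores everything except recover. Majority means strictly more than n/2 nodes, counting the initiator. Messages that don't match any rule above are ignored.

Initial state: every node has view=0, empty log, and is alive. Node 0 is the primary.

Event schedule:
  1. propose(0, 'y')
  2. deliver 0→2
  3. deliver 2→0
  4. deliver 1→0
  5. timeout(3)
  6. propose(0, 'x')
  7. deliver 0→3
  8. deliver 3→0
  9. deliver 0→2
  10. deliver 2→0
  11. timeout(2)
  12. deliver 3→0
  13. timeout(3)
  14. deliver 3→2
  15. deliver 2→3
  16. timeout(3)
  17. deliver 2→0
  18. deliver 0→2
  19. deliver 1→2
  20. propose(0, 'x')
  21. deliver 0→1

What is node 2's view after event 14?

[1] propose(0,'y') → ∅
[2] deliver 0→2 → N2(back v0 [y])
[3] deliver 2→0 → ∅
[4] deliver 1→0 → ∅
[5] timeout(3) → N3(back v1 [-])
[6] propose(0,'x') → ∅
[7] deliver 0→3 → ∅
[8] deliver 3→0 → N0(back v1 [-])
[9] deliver 0→2 → N2(back v0 [y,x])
[10] deliver 2→0 → ∅
[11] timeout(2) → N2(back v1 [y,x])
[12] deliver 3→0 → ∅
[13] timeout(3) → N3(back v2 [-])
[14] deliver 3→2 → ∅

1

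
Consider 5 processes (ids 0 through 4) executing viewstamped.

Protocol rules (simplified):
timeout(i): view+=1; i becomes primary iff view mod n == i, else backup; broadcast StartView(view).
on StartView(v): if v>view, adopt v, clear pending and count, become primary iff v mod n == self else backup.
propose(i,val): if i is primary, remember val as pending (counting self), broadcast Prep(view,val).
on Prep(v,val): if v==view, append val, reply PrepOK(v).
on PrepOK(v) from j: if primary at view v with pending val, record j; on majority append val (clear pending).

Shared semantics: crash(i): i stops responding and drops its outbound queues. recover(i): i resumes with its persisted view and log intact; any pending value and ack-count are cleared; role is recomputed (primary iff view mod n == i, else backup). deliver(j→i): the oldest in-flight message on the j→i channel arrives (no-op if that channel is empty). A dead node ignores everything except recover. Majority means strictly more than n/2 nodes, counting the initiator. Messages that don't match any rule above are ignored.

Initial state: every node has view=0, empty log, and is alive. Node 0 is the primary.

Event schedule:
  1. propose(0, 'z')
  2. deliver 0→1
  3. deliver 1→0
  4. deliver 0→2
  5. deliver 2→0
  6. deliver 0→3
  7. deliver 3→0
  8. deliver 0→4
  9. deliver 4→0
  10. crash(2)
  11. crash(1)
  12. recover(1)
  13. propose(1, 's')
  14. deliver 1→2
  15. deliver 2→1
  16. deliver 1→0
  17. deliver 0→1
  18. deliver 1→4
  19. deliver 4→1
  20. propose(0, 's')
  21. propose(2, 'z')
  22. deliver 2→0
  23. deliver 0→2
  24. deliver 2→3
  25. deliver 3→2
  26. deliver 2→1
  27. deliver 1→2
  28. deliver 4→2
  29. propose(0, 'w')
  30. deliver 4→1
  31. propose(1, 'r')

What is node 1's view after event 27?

0

e1 propose(0,'z'): ·
e2 deliver 0→1: 1[back,v=0,z]
e3 deliver 1→0: ·
e4 deliver 0→2: 2[back,v=0,z]
e5 deliver 2→0: 0[prim,v=0,z]
e6 deliver 0→3: 3[back,v=0,z]
e7 deliver 3→0: ·
e8 deliver 0→4: 4[back,v=0,z]
e9 deliver 4→0: ·
e10 crash(2): 2[✗back,v=0,z]
e11 crash(1): 1[✗back,v=0,z]
e12 recover(1): 1[back,v=0,z]
e13 propose(1,'s'): ·
e14 deliver 1→2: ·
e15 deliver 2→1: ·
e16 deliver 1→0: ·
e17 deliver 0→1: ·
e18 deliver 1→4: ·
e19 deliver 4→1: ·
e20 propose(0,'s'): ·
e21 propose(2,'z'): ·
e22 deliver 2→0: ·
e23 deliver 0→2: ·
e24 deliver 2→3: ·
e25 deliver 3→2: ·
e26 deliver 2→1: ·
e27 deliver 1→2: ·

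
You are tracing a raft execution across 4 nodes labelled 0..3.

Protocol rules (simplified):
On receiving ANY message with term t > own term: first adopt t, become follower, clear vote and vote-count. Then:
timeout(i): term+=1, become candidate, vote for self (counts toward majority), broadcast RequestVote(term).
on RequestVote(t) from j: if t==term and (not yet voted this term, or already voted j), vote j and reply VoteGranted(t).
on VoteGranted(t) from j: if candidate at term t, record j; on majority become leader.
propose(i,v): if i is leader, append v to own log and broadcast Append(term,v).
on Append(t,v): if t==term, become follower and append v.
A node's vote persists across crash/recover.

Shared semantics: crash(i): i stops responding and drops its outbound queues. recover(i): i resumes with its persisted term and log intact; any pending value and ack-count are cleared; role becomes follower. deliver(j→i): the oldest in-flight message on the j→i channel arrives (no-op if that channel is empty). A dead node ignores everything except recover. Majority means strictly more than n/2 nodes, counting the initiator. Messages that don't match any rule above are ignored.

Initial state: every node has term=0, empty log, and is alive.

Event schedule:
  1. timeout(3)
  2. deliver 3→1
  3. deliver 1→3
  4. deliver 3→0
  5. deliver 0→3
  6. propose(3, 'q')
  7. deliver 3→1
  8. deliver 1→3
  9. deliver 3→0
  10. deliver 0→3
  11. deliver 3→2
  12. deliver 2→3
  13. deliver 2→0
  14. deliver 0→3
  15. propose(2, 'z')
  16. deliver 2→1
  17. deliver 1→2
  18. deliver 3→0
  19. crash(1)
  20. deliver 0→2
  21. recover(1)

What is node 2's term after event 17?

1

1. timeout(3):  <3:cand t1 ->
2. deliver 3→1:  <1:foll t1 ->
3. deliver 1→3:  nop
4. deliver 3→0:  <0:foll t1 ->
5. deliver 0→3:  <3:lead t1 ->
6. propose(3,'q'):  <3:lead t1 q>
7. deliver 3→1:  <1:foll t1 q>
8. deliver 1→3:  nop
9. deliver 3→0:  <0:foll t1 q>
10. deliver 0→3:  nop
11. deliver 3→2:  <2:foll t1 ->
12. deliver 2→3:  nop
13. deliver 2→0:  nop
14. deliver 0→3:  nop
15. propose(2,'z'):  nop
16. deliver 2→1:  nop
17. deliver 1→2:  nop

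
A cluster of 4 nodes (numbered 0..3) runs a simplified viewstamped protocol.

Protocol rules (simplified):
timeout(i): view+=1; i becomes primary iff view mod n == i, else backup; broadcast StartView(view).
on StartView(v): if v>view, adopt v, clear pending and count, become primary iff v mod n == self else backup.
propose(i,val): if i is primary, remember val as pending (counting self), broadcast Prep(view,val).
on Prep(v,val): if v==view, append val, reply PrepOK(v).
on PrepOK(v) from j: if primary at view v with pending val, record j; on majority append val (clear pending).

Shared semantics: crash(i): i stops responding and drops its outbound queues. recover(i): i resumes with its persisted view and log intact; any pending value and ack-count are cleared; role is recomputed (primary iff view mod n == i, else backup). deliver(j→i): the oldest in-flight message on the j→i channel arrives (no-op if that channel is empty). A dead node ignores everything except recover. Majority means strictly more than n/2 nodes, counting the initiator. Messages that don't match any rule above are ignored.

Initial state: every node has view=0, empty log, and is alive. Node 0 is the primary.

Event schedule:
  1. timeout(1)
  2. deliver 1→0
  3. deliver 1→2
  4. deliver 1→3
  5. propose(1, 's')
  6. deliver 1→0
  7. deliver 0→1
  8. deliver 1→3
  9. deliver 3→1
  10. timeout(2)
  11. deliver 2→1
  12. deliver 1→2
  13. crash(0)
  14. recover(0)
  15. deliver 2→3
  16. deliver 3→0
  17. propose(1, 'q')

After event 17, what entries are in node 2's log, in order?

[1] timeout(1) → N1(prim v1 [-])
[2] deliver 1→0 → N0(back v1 [-])
[3] deliver 1→2 → N2(back v1 [-])
[4] deliver 1→3 → N3(back v1 [-])
[5] propose(1,'s') → ∅
[6] deliver 1→0 → N0(back v1 [s])
[7] deliver 0→1 → ∅
[8] deliver 1→3 → N3(back v1 [s])
[9] deliver 3→1 → N1(prim v1 [s])
[10] timeout(2) → N2(prim v2 [-])
[11] deliver 2→1 → N1(back v2 [s])
[12] deliver 1→2 → ∅
[13] crash(0) → N0(✗back v1 [s])
[14] recover(0) → N0(back v1 [s])
[15] deliver 2→3 → N3(back v2 [s])
[16] deliver 3→0 → ∅
[17] propose(1,'q') → ∅

empty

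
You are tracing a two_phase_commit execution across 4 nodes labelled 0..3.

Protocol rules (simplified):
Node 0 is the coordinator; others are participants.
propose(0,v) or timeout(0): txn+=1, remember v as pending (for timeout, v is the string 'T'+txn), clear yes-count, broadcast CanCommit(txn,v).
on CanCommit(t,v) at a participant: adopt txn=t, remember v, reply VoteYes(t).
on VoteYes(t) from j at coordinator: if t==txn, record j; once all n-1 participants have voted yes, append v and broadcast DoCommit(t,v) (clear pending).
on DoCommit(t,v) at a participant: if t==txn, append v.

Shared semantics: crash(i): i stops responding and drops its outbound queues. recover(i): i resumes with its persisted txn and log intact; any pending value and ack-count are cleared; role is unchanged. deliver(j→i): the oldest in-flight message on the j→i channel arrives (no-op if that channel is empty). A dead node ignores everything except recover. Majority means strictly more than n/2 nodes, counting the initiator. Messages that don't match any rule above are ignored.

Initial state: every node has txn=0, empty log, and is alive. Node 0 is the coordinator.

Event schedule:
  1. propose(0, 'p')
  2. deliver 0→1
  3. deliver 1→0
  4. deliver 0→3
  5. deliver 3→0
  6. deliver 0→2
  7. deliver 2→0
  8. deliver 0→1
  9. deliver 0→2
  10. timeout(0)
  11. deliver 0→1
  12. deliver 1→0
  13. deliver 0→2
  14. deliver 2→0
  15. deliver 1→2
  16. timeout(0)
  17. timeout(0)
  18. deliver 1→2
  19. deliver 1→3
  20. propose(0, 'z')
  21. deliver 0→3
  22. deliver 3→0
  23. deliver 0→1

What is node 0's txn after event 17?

4

step 1 propose(0,'p'): 0={coor,t=1,log=-}
step 2 deliver 0→1: 1={part,t=1,log=-}
step 3 deliver 1→0: —
step 4 deliver 0→3: 3={part,t=1,log=-}
step 5 deliver 3→0: —
step 6 deliver 0→2: 2={part,t=1,log=-}
step 7 deliver 2→0: 0={coor,t=1,log=p}
step 8 deliver 0→1: 1={part,t=1,log=p}
step 9 deliver 0→2: 2={part,t=1,log=p}
step 10 timeout(0): 0={coor,t=2,log=p}
step 11 deliver 0→1: 1={part,t=2,log=p}
step 12 deliver 1→0: —
step 13 deliver 0→2: 2={part,t=2,log=p}
step 14 deliver 2→0: —
step 15 deliver 1→2: —
step 16 timeout(0): 0={coor,t=3,log=p}
step 17 timeout(0): 0={coor,t=4,log=p}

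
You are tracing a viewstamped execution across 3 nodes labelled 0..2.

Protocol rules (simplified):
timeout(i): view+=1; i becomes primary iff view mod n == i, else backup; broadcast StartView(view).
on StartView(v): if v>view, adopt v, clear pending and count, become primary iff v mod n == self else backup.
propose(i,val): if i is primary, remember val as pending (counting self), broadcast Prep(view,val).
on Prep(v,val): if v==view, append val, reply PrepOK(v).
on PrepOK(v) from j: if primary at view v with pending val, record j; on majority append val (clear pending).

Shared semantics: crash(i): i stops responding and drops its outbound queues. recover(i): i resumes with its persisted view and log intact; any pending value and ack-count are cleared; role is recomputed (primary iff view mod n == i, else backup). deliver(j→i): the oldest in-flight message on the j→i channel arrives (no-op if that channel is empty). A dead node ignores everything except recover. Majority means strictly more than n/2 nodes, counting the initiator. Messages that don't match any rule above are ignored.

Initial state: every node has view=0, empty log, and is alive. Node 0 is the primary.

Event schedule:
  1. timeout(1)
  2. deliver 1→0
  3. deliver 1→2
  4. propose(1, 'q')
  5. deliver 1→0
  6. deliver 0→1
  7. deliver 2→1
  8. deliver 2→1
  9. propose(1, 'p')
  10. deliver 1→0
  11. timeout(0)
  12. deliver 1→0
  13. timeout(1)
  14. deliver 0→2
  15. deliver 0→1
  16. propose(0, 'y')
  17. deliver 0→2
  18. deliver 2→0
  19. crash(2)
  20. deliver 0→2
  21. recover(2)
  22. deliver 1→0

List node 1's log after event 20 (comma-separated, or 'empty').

q

1. timeout(1):  <1:prim v1 ->
2. deliver 1→0:  <0:back v1 ->
3. deliver 1→2:  <2:back v1 ->
4. propose(1,'q'):  nop
5. deliver 1→0:  <0:back v1 q>
6. deliver 0→1:  <1:prim v1 q>
7. deliver 2→1:  nop
8. deliver 2→1:  nop
9. propose(1,'p'):  nop
10. deliver 1→0:  <0:back v1 q,p>
11. timeout(0):  <0:back v2 q,p>
12. deliver 1→0:  nop
13. timeout(1):  <1:back v2 q>
14. deliver 0→2:  <2:prim v2 ->
15. deliver 0→1:  nop
16. propose(0,'y'):  nop
17. deliver 0→2:  nop
18. deliver 2→0:  nop
19. crash(2):  <2:✗prim v2 ->
20. deliver 0→2:  nop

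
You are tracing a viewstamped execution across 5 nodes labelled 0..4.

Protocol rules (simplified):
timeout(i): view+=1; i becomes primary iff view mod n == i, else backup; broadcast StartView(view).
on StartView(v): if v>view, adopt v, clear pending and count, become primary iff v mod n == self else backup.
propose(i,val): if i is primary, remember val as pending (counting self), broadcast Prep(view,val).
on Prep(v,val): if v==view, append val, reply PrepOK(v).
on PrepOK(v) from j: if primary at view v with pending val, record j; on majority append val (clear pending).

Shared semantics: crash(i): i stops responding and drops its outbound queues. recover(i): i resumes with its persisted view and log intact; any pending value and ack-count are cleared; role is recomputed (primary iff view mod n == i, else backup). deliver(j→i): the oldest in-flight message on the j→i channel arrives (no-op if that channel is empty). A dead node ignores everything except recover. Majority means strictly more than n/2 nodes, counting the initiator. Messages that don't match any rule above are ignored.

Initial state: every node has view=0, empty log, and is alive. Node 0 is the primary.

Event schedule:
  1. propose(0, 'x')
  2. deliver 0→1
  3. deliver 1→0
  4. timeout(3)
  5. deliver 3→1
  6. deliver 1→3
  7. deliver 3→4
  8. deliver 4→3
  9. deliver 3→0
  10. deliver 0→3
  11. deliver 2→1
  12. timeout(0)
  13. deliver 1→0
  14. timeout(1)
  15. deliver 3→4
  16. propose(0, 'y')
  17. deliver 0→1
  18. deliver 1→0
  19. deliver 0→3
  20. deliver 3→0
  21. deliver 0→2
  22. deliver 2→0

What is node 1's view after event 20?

2

e1 propose(0,'x'): ·
e2 deliver 0→1: 1[back,v=0,x]
e3 deliver 1→0: ·
e4 timeout(3): 3[back,v=1,-]
e5 deliver 3→1: 1[prim,v=1,x]
e6 deliver 1→3: ·
e7 deliver 3→4: 4[back,v=1,-]
e8 deliver 4→3: ·
e9 deliver 3→0: 0[back,v=1,-]
e10 deliver 0→3: ·
e11 deliver 2→1: ·
e12 timeout(0): 0[back,v=2,-]
e13 deliver 1→0: ·
e14 timeout(1): 1[back,v=2,x]
e15 deliver 3→4: ·
e16 propose(0,'y'): ·
e17 deliver 0→1: ·
e18 deliver 1→0: ·
e19 deliver 0→3: 3[back,v=2,-]
e20 deliver 3→0: ·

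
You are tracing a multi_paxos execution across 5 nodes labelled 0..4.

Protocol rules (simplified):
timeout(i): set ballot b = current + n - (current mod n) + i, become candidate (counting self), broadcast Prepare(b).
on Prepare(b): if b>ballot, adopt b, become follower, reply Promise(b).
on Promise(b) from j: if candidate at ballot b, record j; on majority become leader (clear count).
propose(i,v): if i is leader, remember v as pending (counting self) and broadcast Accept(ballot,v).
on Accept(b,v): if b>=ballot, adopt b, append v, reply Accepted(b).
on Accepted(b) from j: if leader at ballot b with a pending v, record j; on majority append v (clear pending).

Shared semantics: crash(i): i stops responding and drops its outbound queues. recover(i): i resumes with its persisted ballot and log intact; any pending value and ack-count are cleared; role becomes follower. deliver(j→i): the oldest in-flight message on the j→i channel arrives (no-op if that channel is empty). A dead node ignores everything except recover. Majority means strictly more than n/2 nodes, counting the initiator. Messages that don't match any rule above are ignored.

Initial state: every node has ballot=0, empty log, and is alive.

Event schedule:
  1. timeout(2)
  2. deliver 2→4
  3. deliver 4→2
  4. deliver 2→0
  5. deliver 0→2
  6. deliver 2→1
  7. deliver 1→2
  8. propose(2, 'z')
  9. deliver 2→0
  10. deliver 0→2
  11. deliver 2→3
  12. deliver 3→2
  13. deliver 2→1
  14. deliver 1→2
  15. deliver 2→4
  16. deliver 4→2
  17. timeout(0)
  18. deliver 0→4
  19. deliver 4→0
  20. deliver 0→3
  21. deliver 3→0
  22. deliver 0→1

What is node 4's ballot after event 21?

e1 timeout(2): 2[cand,b=7,-]
e2 deliver 2→4: 4[foll,b=7,-]
e3 deliver 4→2: ·
e4 deliver 2→0: 0[foll,b=7,-]
e5 deliver 0→2: 2[lead,b=7,-]
e6 deliver 2→1: 1[foll,b=7,-]
e7 deliver 1→2: ·
e8 propose(2,'z'): ·
e9 deliver 2→0: 0[foll,b=7,z]
e10 deliver 0→2: ·
e11 deliver 2→3: 3[foll,b=7,-]
e12 deliver 3→2: ·
e13 deliver 2→1: 1[foll,b=7,z]
e14 deliver 1→2: 2[lead,b=7,z]
e15 deliver 2→4: 4[foll,b=7,z]
e16 deliver 4→2: ·
e17 timeout(0): 0[cand,b=10,z]
e18 deliver 0→4: 4[foll,b=10,z]
e19 deliver 4→0: ·
e20 deliver 0→3: 3[foll,b=10,-]
e21 deliver 3→0: 0[lead,b=10,z]

10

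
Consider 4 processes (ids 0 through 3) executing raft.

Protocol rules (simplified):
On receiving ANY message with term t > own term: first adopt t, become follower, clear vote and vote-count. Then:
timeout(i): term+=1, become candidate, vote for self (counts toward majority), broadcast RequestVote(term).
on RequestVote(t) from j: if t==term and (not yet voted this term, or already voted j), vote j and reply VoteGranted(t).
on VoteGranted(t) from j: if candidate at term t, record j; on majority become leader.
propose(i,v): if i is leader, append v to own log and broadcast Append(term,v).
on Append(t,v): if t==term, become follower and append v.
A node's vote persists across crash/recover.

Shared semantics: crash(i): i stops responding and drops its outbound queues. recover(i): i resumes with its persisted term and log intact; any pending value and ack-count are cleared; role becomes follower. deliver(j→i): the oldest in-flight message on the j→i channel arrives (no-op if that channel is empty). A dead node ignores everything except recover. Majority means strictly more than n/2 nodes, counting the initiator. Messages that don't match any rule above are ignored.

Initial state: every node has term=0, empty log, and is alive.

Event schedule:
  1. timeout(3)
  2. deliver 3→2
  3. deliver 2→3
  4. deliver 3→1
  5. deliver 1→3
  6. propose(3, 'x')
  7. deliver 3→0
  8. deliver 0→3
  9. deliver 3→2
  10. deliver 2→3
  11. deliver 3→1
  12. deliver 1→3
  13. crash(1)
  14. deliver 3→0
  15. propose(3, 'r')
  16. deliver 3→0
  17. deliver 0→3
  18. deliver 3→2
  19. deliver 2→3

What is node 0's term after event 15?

1

e1 timeout(3): 3[cand,t=1,-]
e2 deliver 3→2: 2[foll,t=1,-]
e3 deliver 2→3: ·
e4 deliver 3→1: 1[foll,t=1,-]
e5 deliver 1→3: 3[lead,t=1,-]
e6 propose(3,'x'): 3[lead,t=1,x]
e7 deliver 3→0: 0[foll,t=1,-]
e8 deliver 0→3: ·
e9 deliver 3→2: 2[foll,t=1,x]
e10 deliver 2→3: ·
e11 deliver 3→1: 1[foll,t=1,x]
e12 deliver 1→3: ·
e13 crash(1): 1[✗foll,t=1,x]
e14 deliver 3→0: 0[foll,t=1,x]
e15 propose(3,'r'): 3[lead,t=1,x,r]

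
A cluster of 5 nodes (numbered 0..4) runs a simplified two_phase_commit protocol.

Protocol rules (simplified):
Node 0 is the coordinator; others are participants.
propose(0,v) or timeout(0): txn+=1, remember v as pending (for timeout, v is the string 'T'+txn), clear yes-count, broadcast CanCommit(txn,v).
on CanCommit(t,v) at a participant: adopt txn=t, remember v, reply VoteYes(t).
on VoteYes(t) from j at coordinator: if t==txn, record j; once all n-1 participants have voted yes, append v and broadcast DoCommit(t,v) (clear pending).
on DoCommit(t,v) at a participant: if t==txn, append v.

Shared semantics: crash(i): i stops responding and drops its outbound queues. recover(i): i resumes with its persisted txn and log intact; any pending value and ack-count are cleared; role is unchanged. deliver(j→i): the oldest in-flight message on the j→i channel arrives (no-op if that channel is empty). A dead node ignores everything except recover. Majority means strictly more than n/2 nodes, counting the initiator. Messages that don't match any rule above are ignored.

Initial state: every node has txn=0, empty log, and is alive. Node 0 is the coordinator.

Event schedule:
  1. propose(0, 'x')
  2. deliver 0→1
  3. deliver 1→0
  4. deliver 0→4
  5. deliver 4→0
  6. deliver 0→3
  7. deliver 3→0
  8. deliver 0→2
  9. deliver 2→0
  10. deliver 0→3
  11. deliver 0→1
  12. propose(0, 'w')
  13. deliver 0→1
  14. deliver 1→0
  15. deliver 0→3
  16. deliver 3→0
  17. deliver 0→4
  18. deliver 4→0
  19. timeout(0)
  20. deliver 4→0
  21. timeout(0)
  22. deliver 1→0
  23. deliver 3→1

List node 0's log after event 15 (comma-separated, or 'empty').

x

[1] propose(0,'x') → N0(coor t1 [-])
[2] deliver 0→1 → N1(part t1 [-])
[3] deliver 1→0 → ∅
[4] deliver 0→4 → N4(part t1 [-])
[5] deliver 4→0 → ∅
[6] deliver 0→3 → N3(part t1 [-])
[7] deliver 3→0 → ∅
[8] deliver 0→2 → N2(part t1 [-])
[9] deliver 2→0 → N0(coor t1 [x])
[10] deliver 0→3 → N3(part t1 [x])
[11] deliver 0→1 → N1(part t1 [x])
[12] propose(0,'w') → N0(coor t2 [x])
[13] deliver 0→1 → N1(part t2 [x])
[14] deliver 1→0 → ∅
[15] deliver 0→3 → N3(part t2 [x])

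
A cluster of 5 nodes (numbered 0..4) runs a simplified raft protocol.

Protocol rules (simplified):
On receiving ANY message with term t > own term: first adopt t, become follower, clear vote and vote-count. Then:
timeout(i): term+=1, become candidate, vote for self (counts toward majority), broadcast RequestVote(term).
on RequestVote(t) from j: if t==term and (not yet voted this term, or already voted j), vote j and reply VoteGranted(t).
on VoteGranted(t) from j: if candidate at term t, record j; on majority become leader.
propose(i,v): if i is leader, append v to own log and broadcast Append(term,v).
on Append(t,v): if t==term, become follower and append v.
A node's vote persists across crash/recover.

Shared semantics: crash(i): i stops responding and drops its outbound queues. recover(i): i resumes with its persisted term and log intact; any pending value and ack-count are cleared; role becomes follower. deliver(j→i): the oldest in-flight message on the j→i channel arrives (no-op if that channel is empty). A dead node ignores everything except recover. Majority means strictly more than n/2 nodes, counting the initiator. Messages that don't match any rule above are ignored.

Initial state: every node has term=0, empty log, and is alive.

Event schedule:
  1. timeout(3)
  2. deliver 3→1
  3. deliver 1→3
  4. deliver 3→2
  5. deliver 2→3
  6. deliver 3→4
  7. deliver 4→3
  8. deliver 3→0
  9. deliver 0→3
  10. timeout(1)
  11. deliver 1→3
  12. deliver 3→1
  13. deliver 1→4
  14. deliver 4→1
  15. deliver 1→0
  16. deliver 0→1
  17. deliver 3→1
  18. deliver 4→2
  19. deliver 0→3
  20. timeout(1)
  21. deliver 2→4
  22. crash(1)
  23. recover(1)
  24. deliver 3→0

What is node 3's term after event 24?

step 1 timeout(3): 3={cand,t=1,log=-}
step 2 deliver 3→1: 1={foll,t=1,log=-}
step 3 deliver 1→3: —
step 4 deliver 3→2: 2={foll,t=1,log=-}
step 5 deliver 2→3: 3={lead,t=1,log=-}
step 6 deliver 3→4: 4={foll,t=1,log=-}
step 7 deliver 4→3: —
step 8 deliver 3→0: 0={foll,t=1,log=-}
step 9 deliver 0→3: —
step 10 timeout(1): 1={cand,t=2,log=-}
step 11 deliver 1→3: 3={foll,t=2,log=-}
step 12 deliver 3→1: —
step 13 deliver 1→4: 4={foll,t=2,log=-}
step 14 deliver 4→1: 1={lead,t=2,log=-}
step 15 deliver 1→0: 0={foll,t=2,log=-}
step 16 deliver 0→1: —
step 17 deliver 3→1: —
step 18 deliver 4→2: —
step 19 deliver 0→3: —
step 20 timeout(1): 1={cand,t=3,log=-}
step 21 deliver 2→4: —
step 22 crash(1): 1={✗cand,t=3,log=-}
step 23 recover(1): 1={foll,t=3,log=-}
step 24 deliver 3→0: —

2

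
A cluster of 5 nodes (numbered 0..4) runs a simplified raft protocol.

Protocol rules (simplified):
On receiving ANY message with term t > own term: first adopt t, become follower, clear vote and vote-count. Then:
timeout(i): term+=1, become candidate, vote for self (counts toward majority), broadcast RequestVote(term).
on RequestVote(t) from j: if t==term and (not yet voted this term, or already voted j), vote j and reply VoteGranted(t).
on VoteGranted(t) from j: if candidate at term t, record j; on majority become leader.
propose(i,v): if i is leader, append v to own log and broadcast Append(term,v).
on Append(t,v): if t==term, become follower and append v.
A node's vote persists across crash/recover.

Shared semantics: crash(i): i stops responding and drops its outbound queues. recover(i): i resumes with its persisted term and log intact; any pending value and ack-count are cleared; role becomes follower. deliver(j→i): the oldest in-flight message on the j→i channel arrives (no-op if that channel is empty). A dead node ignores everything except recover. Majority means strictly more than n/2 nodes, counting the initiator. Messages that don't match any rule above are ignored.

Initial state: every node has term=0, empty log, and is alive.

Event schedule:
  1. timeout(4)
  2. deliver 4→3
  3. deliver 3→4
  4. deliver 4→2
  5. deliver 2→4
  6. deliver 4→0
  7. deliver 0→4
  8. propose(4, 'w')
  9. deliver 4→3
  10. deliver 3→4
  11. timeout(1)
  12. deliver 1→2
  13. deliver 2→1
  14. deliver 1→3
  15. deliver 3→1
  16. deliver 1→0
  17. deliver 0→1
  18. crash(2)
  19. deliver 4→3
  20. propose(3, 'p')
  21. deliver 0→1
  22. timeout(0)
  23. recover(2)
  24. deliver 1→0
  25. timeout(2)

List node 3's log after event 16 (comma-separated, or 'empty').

w

[1] timeout(4) → N4(cand t1 [-])
[2] deliver 4→3 → N3(foll t1 [-])
[3] deliver 3→4 → ∅
[4] deliver 4→2 → N2(foll t1 [-])
[5] deliver 2→4 → N4(lead t1 [-])
[6] deliver 4→0 → N0(foll t1 [-])
[7] deliver 0→4 → ∅
[8] propose(4,'w') → N4(lead t1 [w])
[9] deliver 4→3 → N3(foll t1 [w])
[10] deliver 3→4 → ∅
[11] timeout(1) → N1(cand t1 [-])
[12] deliver 1→2 → ∅
[13] deliver 2→1 → ∅
[14] deliver 1→3 → ∅
[15] deliver 3→1 → ∅
[16] deliver 1→0 → ∅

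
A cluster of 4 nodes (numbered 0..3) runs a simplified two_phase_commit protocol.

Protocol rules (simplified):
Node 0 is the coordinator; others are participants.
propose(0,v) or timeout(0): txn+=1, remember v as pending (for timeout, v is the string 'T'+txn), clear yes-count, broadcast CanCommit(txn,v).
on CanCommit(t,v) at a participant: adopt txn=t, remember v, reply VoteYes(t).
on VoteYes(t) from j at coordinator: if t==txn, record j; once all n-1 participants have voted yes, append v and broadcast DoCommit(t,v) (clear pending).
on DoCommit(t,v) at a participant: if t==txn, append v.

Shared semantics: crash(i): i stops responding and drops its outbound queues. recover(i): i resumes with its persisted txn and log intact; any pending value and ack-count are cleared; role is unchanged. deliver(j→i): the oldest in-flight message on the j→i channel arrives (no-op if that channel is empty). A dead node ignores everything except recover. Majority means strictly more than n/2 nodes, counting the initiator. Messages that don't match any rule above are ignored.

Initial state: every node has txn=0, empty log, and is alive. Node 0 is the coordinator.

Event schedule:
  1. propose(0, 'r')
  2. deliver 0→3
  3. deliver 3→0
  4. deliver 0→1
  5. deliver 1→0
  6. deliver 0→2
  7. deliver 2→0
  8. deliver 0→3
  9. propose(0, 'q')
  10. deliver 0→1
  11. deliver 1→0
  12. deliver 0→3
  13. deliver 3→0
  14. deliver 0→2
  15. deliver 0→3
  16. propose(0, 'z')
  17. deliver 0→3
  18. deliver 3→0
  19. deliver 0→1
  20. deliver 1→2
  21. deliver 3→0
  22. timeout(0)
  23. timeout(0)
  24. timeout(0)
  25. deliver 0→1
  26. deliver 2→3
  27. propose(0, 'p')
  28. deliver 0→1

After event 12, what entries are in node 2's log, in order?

empty

after 1 — propose(0,'r'): n0:coor/t1/[-]
after 2 — deliver 0→3: n3:part/t1/[-]
after 3 — deliver 3→0: ·
after 4 — deliver 0→1: n1:part/t1/[-]
after 5 — deliver 1→0: ·
after 6 — deliver 0→2: n2:part/t1/[-]
after 7 — deliver 2→0: n0:coor/t1/[r]
after 8 — deliver 0→3: n3:part/t1/[r]
after 9 — propose(0,'q'): n0:coor/t2/[r]
after 10 — deliver 0→1: n1:part/t1/[r]
after 11 — deliver 1→0: ·
after 12 — deliver 0→3: n3:part/t2/[r]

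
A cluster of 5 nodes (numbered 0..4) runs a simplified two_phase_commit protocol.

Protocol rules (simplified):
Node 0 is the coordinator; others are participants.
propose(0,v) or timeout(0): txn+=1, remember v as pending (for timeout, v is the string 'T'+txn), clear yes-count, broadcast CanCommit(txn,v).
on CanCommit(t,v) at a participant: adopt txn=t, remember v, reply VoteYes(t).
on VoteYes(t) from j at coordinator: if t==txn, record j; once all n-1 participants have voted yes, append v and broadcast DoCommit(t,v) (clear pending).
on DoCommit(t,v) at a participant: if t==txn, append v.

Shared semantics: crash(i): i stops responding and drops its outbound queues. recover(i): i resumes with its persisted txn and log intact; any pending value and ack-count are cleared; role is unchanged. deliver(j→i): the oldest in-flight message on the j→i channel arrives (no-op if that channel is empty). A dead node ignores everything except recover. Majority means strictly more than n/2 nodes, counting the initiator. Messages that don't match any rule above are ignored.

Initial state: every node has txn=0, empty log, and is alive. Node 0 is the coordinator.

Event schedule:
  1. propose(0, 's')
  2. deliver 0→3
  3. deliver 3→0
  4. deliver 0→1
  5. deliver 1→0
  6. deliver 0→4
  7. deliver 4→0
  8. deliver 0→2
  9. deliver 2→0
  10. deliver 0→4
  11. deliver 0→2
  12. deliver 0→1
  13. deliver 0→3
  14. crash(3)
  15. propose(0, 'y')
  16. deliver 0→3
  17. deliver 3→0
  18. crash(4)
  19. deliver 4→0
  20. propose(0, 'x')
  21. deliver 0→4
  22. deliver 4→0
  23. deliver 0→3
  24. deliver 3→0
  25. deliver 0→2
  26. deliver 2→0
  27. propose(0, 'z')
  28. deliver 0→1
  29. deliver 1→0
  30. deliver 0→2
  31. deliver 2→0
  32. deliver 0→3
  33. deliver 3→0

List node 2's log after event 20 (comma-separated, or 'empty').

step 1 propose(0,'s'): 0={coor,t=1,log=-}
step 2 deliver 0→3: 3={part,t=1,log=-}
step 3 deliver 3→0: —
step 4 deliver 0→1: 1={part,t=1,log=-}
step 5 deliver 1→0: —
step 6 deliver 0→4: 4={part,t=1,log=-}
step 7 deliver 4→0: —
step 8 deliver 0→2: 2={part,t=1,log=-}
step 9 deliver 2→0: 0={coor,t=1,log=s}
step 10 deliver 0→4: 4={part,t=1,log=s}
step 11 deliver 0→2: 2={part,t=1,log=s}
step 12 deliver 0→1: 1={part,t=1,log=s}
step 13 deliver 0→3: 3={part,t=1,log=s}
step 14 crash(3): 3={✗part,t=1,log=s}
step 15 propose(0,'y'): 0={coor,t=2,log=s}
step 16 deliver 0→3: —
step 17 deliver 3→0: —
step 18 crash(4): 4={✗part,t=1,log=s}
step 19 deliver 4→0: —
step 20 propose(0,'x'): 0={coor,t=3,log=s}

s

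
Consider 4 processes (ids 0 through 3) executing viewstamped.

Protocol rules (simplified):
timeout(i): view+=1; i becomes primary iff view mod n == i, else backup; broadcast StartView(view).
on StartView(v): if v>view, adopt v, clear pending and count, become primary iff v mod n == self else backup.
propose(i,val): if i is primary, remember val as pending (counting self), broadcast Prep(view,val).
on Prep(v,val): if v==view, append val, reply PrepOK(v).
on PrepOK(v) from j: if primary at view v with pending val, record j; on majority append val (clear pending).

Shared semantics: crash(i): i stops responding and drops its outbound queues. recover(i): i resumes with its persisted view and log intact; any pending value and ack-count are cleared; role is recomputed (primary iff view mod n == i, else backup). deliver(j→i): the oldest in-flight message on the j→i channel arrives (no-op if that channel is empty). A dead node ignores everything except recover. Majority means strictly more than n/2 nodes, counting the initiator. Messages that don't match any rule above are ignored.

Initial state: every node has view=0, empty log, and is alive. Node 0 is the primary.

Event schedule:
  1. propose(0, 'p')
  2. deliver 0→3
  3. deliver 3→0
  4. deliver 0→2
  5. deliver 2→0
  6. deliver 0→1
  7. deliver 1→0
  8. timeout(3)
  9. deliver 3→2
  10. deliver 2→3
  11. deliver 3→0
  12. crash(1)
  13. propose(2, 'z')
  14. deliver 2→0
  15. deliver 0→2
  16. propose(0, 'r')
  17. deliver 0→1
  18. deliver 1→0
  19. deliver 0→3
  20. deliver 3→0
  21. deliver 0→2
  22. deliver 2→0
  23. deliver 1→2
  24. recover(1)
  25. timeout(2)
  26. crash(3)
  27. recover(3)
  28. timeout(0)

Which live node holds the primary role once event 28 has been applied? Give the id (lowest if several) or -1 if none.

2

1. propose(0,'p'):  nop
2. deliver 0→3:  <3:back v0 p>
3. deliver 3→0:  nop
4. deliver 0→2:  <2:back v0 p>
5. deliver 2→0:  <0:prim v0 p>
6. deliver 0→1:  <1:back v0 p>
7. deliver 1→0:  nop
8. timeout(3):  <3:back v1 p>
9. deliver 3→2:  <2:back v1 p>
10. deliver 2→3:  nop
11. deliver 3→0:  <0:back v1 p>
12. crash(1):  <1:✗back v0 p>
13. propose(2,'z'):  nop
14. deliver 2→0:  nop
15. deliver 0→2:  nop
16. propose(0,'r'):  nop
17. deliver 0→1:  nop
18. deliver 1→0:  nop
19. deliver 0→3:  nop
20. deliver 3→0:  nop
21. deliver 0→2:  nop
22. deliver 2→0:  nop
23. deliver 1→2:  nop
24. recover(1):  <1:back v0 p>
25. timeout(2):  <2:prim v2 p>
26. crash(3):  <3:✗back v1 p>
27. recover(3):  <3:back v1 p>
28. timeout(0):  <0:back v2 p>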